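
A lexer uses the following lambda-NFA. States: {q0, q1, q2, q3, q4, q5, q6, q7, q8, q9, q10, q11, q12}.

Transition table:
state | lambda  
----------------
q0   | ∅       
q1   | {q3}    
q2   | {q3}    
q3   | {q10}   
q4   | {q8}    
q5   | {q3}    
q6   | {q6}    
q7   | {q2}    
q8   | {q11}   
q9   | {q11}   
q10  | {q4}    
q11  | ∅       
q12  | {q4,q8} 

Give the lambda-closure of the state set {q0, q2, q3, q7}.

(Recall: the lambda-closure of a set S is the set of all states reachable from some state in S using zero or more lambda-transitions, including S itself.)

Start with {q0, q2, q3, q7}.
From q3 via lambda: add q10.
From q10 via lambda: add q4.
From q4 via lambda: add q8.
From q8 via lambda: add q11.
No new states can be added; the closed set is {q0, q2, q3, q4, q7, q8, q10, q11}.

{q0, q2, q3, q4, q7, q8, q10, q11}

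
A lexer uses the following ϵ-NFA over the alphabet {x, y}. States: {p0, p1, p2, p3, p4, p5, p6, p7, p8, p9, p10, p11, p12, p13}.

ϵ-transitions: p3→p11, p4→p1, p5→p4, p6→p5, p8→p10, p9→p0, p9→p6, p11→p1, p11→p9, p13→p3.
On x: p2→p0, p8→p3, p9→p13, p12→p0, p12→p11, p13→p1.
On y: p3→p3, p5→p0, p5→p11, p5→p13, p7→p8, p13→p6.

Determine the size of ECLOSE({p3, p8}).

10

Start with {p3, p8}.
From p3 via ϵ: add p11.
From p8 via ϵ: add p10.
From p11 via ϵ: add p1, p9.
From p9 via ϵ: add p0, p6.
From p6 via ϵ: add p5.
From p5 via ϵ: add p4.
ϵ-closure = {p0, p1, p3, p4, p5, p6, p8, p9, p10, p11}, which has 10 states.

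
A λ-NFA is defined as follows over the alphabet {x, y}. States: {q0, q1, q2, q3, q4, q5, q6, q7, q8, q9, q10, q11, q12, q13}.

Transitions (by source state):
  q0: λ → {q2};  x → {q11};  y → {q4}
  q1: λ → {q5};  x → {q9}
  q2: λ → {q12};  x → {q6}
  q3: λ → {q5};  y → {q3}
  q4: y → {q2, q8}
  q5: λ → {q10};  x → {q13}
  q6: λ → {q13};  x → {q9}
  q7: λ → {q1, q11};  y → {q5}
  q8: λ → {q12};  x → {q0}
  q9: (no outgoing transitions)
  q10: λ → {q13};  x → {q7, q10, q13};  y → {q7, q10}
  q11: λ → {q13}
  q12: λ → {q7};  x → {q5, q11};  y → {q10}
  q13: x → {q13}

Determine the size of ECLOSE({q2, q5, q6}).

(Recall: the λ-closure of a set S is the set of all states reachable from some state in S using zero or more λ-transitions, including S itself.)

Start with {q2, q5, q6}.
From q2 via λ: add q12.
From q5 via λ: add q10.
From q6 via λ: add q13.
From q12 via λ: add q7.
From q7 via λ: add q1, q11.
λ-closure = {q1, q2, q5, q6, q7, q10, q11, q12, q13}, which has 9 states.

9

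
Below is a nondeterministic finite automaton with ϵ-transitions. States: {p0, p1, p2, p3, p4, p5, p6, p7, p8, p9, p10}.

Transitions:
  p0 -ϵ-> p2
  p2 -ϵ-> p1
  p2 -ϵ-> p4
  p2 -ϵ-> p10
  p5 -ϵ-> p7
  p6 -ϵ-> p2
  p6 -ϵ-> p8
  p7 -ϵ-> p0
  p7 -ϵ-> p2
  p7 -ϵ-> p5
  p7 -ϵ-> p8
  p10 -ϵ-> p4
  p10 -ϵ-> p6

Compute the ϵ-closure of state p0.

Start with {p0}.
From p0 via ϵ: add p2.
From p2 via ϵ: add p1, p4, p10.
From p10 via ϵ: add p6.
From p6 via ϵ: add p8.
No new states can be added; the closed set is {p0, p1, p2, p4, p6, p8, p10}.

{p0, p1, p2, p4, p6, p8, p10}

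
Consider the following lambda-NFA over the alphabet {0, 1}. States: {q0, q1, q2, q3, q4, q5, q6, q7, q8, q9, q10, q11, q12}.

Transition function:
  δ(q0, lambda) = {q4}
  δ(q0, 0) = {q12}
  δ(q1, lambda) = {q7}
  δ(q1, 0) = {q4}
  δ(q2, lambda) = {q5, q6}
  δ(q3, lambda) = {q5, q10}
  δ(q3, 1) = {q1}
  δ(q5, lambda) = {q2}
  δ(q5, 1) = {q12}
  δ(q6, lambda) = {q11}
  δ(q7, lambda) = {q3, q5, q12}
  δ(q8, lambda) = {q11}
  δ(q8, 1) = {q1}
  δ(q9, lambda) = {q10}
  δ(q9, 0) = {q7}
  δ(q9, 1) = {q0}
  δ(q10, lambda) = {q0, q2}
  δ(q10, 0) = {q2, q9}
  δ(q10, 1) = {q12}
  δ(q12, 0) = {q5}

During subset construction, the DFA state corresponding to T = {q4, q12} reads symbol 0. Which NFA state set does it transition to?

{q2, q5, q6, q11}

q12 on 0 → {q5}.
No 0-transition from q4.
Union after reading 0: {q5}.
Now take the lambda-closure:
From q5 via lambda: add q2.
From q2 via lambda: add q6.
From q6 via lambda: add q11.
No new states can be added; the closed set is {q2, q5, q6, q11}.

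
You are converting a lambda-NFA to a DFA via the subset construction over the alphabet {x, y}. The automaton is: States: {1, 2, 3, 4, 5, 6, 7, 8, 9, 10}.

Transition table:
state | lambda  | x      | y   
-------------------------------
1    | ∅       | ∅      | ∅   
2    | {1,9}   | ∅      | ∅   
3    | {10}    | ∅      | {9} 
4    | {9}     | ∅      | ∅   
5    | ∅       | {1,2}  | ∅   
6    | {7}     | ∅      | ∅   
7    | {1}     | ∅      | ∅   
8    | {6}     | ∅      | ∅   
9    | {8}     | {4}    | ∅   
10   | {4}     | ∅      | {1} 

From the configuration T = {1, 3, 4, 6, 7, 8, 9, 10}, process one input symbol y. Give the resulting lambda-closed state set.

3 on y → {9}.
10 on y → {1}.
No y-transition from 1, 4, 6, 7, 8, 9.
Union after reading y: {1, 9}.
Now take the lambda-closure:
From 9 via lambda: add 8.
From 8 via lambda: add 6.
From 6 via lambda: add 7.
No new states can be added; the closed set is {1, 6, 7, 8, 9}.

{1, 6, 7, 8, 9}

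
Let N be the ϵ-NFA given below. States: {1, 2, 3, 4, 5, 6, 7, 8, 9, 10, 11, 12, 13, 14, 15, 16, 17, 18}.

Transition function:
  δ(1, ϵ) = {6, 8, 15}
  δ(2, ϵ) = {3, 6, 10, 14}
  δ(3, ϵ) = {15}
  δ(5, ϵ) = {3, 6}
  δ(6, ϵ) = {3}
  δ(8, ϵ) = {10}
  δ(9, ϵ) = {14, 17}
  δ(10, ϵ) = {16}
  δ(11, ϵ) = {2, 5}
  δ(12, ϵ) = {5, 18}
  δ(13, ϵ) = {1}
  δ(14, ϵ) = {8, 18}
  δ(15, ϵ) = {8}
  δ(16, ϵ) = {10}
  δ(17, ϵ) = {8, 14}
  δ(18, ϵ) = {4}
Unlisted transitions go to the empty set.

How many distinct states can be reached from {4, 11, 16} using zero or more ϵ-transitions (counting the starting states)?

12

Start with {4, 11, 16}.
From 11 via ϵ: add 2, 5.
From 16 via ϵ: add 10.
From 2 via ϵ: add 3, 6, 14.
From 3 via ϵ: add 15.
From 14 via ϵ: add 8, 18.
ϵ-closure = {2, 3, 4, 5, 6, 8, 10, 11, 14, 15, 16, 18}, which has 12 states.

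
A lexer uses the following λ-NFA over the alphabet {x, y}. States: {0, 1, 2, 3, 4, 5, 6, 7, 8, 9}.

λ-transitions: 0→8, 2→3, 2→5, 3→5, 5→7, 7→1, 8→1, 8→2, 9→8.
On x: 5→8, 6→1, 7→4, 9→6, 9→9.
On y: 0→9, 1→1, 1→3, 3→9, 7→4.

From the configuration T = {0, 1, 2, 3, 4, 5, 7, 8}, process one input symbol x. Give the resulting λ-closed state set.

{1, 2, 3, 4, 5, 7, 8}

5 on x → {8}.
7 on x → {4}.
No x-transition from 0, 1, 2, 3, 4, 8.
Union after reading x: {4, 8}.
Now take the λ-closure:
From 8 via λ: add 1, 2.
From 2 via λ: add 3, 5.
From 5 via λ: add 7.
No new states can be added; the closed set is {1, 2, 3, 4, 5, 7, 8}.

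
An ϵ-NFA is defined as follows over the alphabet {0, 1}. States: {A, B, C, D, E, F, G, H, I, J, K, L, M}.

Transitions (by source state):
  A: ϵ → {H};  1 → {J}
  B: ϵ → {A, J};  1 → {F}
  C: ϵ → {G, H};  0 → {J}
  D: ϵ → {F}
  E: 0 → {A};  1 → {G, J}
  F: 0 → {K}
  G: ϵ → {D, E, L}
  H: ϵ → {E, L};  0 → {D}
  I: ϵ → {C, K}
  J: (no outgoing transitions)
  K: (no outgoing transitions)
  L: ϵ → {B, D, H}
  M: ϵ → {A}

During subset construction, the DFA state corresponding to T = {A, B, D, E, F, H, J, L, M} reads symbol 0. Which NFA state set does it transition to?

{A, B, D, E, F, H, J, K, L}

E on 0 → {A}.
F on 0 → {K}.
H on 0 → {D}.
No 0-transition from A, B, D, J, L, M.
Union after reading 0: {A, D, K}.
Now take the ϵ-closure:
From A via ϵ: add H.
From D via ϵ: add F.
From H via ϵ: add E, L.
From L via ϵ: add B.
From B via ϵ: add J.
No new states can be added; the closed set is {A, B, D, E, F, H, J, K, L}.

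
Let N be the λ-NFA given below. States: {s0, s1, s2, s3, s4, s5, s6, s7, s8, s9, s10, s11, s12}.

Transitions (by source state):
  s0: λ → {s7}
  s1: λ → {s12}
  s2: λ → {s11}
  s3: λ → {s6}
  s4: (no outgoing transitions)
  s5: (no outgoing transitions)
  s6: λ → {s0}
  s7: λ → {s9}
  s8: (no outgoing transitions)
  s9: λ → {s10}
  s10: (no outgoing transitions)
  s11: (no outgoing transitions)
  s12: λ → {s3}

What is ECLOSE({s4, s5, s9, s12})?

{s0, s3, s4, s5, s6, s7, s9, s10, s12}

Start with {s4, s5, s9, s12}.
From s9 via λ: add s10.
From s12 via λ: add s3.
From s3 via λ: add s6.
From s6 via λ: add s0.
From s0 via λ: add s7.
No new states can be added; the closed set is {s0, s3, s4, s5, s6, s7, s9, s10, s12}.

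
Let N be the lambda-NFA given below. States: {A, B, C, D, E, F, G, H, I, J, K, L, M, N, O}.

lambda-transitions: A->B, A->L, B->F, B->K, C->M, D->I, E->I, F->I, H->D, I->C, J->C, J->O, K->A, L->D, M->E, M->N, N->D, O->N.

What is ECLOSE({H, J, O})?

{C, D, E, H, I, J, M, N, O}

Start with {H, J, O}.
From H via lambda: add D.
From J via lambda: add C.
From O via lambda: add N.
From C via lambda: add M.
From D via lambda: add I.
From M via lambda: add E.
No new states can be added; the closed set is {C, D, E, H, I, J, M, N, O}.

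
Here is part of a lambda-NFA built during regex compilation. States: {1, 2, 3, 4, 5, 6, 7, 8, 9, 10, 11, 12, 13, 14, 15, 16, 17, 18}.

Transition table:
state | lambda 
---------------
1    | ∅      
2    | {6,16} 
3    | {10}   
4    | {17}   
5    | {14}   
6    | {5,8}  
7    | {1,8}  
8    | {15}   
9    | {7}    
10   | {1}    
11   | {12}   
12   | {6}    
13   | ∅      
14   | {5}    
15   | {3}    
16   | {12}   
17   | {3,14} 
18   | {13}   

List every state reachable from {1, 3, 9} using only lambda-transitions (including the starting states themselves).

{1, 3, 7, 8, 9, 10, 15}

Start with {1, 3, 9}.
From 3 via lambda: add 10.
From 9 via lambda: add 7.
From 7 via lambda: add 8.
From 8 via lambda: add 15.
No new states can be added; the closed set is {1, 3, 7, 8, 9, 10, 15}.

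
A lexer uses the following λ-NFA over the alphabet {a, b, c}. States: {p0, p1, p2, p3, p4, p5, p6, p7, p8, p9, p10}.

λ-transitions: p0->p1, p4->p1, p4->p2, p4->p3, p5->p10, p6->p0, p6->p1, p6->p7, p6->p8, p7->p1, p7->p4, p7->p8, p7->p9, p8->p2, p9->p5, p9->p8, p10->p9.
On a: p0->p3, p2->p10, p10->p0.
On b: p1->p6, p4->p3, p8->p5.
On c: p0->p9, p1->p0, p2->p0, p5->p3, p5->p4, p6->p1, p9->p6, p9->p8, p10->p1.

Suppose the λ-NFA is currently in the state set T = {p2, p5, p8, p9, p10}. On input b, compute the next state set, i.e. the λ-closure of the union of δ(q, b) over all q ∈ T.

{p2, p5, p8, p9, p10}

p8 on b → {p5}.
No b-transition from p2, p5, p9, p10.
Union after reading b: {p5}.
Now take the λ-closure:
From p5 via λ: add p10.
From p10 via λ: add p9.
From p9 via λ: add p8.
From p8 via λ: add p2.
No new states can be added; the closed set is {p2, p5, p8, p9, p10}.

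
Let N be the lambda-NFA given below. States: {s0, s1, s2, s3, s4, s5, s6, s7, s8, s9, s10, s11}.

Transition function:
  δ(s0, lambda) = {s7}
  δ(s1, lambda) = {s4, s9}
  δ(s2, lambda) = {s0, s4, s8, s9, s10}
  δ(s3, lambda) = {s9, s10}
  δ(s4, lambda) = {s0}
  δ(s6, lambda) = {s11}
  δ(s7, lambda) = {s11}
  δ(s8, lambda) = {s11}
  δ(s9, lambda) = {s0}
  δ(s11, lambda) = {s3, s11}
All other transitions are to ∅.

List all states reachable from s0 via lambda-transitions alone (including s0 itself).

Start with {s0}.
From s0 via lambda: add s7.
From s7 via lambda: add s11.
From s11 via lambda: add s3.
From s3 via lambda: add s9, s10.
No new states can be added; the closed set is {s0, s3, s7, s9, s10, s11}.

{s0, s3, s7, s9, s10, s11}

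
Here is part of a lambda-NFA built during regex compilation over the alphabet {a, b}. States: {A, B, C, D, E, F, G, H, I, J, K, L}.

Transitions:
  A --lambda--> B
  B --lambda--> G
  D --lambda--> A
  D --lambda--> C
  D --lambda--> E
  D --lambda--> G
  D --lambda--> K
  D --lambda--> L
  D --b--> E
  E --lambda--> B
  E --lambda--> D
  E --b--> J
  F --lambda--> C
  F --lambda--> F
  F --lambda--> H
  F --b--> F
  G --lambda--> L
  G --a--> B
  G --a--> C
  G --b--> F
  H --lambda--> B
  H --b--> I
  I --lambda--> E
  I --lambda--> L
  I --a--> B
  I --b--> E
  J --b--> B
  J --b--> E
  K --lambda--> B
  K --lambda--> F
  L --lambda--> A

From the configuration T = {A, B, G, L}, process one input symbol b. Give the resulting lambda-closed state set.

{A, B, C, F, G, H, L}

G on b → {F}.
No b-transition from A, B, L.
Union after reading b: {F}.
Now take the lambda-closure:
From F via lambda: add C, H.
From H via lambda: add B.
From B via lambda: add G.
From G via lambda: add L.
From L via lambda: add A.
No new states can be added; the closed set is {A, B, C, F, G, H, L}.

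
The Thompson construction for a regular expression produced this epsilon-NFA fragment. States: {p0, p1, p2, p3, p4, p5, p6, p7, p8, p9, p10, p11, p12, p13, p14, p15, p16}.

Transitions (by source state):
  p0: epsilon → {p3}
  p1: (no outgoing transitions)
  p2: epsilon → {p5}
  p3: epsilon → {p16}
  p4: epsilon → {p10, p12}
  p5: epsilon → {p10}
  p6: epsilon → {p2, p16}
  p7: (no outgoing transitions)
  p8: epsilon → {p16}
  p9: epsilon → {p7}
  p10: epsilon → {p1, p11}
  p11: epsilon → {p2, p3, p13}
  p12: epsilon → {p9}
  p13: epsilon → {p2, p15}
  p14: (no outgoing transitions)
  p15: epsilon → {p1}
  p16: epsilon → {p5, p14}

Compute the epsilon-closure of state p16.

Start with {p16}.
From p16 via epsilon: add p5, p14.
From p5 via epsilon: add p10.
From p10 via epsilon: add p1, p11.
From p11 via epsilon: add p2, p3, p13.
From p13 via epsilon: add p15.
No new states can be added; the closed set is {p1, p2, p3, p5, p10, p11, p13, p14, p15, p16}.

{p1, p2, p3, p5, p10, p11, p13, p14, p15, p16}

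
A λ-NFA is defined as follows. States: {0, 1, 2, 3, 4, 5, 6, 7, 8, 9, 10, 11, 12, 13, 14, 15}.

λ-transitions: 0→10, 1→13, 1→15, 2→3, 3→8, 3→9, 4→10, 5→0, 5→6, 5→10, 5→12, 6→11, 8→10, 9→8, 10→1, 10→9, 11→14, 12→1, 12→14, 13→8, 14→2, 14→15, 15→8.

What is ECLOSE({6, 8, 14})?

Start with {6, 8, 14}.
From 6 via λ: add 11.
From 8 via λ: add 10.
From 14 via λ: add 2, 15.
From 2 via λ: add 3.
From 10 via λ: add 1, 9.
From 1 via λ: add 13.
No new states can be added; the closed set is {1, 2, 3, 6, 8, 9, 10, 11, 13, 14, 15}.

{1, 2, 3, 6, 8, 9, 10, 11, 13, 14, 15}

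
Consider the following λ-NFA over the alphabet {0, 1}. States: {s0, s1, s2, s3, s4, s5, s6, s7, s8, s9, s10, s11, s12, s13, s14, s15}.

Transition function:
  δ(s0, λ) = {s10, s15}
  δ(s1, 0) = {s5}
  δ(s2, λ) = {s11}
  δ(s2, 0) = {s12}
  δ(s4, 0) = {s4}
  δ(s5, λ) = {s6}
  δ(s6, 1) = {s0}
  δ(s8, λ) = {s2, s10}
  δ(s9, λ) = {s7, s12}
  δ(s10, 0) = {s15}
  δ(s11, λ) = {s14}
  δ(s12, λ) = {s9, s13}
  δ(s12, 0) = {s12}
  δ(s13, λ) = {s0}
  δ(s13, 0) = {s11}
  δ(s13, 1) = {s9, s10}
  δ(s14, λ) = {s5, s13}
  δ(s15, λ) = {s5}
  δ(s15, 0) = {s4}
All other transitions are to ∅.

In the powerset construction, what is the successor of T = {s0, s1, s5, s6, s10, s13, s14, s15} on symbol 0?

s1 on 0 → {s5}.
s10 on 0 → {s15}.
s13 on 0 → {s11}.
s15 on 0 → {s4}.
No 0-transition from s0, s5, s6, s14.
Union after reading 0: {s4, s5, s11, s15}.
Now take the λ-closure:
From s5 via λ: add s6.
From s11 via λ: add s14.
From s14 via λ: add s13.
From s13 via λ: add s0.
From s0 via λ: add s10.
No new states can be added; the closed set is {s0, s4, s5, s6, s10, s11, s13, s14, s15}.

{s0, s4, s5, s6, s10, s11, s13, s14, s15}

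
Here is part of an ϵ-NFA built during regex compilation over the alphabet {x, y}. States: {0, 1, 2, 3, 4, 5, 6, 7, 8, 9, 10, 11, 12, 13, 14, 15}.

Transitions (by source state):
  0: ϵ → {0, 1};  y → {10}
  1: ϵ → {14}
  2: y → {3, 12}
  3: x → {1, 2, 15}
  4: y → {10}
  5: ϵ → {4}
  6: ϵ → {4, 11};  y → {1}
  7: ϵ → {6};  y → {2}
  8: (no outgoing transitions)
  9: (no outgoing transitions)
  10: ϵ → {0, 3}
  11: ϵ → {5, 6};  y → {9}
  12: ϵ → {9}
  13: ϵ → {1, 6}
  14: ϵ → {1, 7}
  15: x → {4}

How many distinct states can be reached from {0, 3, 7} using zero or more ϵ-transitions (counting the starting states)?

Start with {0, 3, 7}.
From 0 via ϵ: add 1.
From 7 via ϵ: add 6.
From 1 via ϵ: add 14.
From 6 via ϵ: add 4, 11.
From 11 via ϵ: add 5.
ϵ-closure = {0, 1, 3, 4, 5, 6, 7, 11, 14}, which has 9 states.

9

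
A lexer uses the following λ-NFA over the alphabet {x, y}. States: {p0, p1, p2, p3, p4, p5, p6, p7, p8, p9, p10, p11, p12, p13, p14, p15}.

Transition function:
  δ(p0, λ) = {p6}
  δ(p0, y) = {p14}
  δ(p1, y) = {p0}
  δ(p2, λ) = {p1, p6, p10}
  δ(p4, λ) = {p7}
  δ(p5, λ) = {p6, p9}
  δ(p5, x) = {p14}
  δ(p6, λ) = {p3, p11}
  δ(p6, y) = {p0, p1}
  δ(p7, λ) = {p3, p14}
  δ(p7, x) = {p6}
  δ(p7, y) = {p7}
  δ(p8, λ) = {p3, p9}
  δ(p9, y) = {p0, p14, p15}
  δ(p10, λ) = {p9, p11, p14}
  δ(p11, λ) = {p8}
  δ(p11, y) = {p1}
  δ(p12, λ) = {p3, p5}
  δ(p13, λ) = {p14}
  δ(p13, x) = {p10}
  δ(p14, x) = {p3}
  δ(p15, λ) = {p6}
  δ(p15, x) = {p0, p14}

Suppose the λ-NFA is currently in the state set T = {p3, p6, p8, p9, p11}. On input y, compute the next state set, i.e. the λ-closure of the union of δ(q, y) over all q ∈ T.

{p0, p1, p3, p6, p8, p9, p11, p14, p15}

p6 on y → {p0, p1}.
p9 on y → {p0, p14, p15}.
p11 on y → {p1}.
No y-transition from p3, p8.
Union after reading y: {p0, p1, p14, p15}.
Now take the λ-closure:
From p0 via λ: add p6.
From p6 via λ: add p3, p11.
From p11 via λ: add p8.
From p8 via λ: add p9.
No new states can be added; the closed set is {p0, p1, p3, p6, p8, p9, p11, p14, p15}.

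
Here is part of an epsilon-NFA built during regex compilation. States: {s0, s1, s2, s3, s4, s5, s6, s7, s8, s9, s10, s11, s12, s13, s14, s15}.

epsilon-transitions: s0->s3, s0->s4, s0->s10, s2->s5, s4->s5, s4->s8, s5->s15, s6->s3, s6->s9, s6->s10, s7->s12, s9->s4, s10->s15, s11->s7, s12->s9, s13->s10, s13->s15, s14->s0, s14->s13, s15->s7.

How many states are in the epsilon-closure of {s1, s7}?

8

Start with {s1, s7}.
From s7 via epsilon: add s12.
From s12 via epsilon: add s9.
From s9 via epsilon: add s4.
From s4 via epsilon: add s5, s8.
From s5 via epsilon: add s15.
epsilon-closure = {s1, s4, s5, s7, s8, s9, s12, s15}, which has 8 states.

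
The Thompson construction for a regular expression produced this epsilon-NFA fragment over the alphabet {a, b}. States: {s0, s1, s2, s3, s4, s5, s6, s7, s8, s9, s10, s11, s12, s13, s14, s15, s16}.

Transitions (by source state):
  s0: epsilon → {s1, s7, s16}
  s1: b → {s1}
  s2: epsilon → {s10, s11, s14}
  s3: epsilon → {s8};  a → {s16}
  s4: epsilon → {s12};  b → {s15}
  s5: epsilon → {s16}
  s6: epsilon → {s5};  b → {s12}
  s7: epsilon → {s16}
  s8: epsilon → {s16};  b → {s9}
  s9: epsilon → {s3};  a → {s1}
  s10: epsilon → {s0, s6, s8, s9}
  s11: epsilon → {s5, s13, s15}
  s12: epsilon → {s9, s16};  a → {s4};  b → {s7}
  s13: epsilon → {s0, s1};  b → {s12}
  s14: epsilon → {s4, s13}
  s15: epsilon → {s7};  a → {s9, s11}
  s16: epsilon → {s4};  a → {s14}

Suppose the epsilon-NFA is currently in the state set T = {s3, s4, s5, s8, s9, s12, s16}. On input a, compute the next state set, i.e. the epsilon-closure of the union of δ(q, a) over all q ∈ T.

{s0, s1, s3, s4, s7, s8, s9, s12, s13, s14, s16}

s3 on a → {s16}.
s9 on a → {s1}.
s12 on a → {s4}.
s16 on a → {s14}.
No a-transition from s4, s5, s8.
Union after reading a: {s1, s4, s14, s16}.
Now take the epsilon-closure:
From s4 via epsilon: add s12.
From s14 via epsilon: add s13.
From s12 via epsilon: add s9.
From s13 via epsilon: add s0.
From s0 via epsilon: add s7.
From s9 via epsilon: add s3.
From s3 via epsilon: add s8.
No new states can be added; the closed set is {s0, s1, s3, s4, s7, s8, s9, s12, s13, s14, s16}.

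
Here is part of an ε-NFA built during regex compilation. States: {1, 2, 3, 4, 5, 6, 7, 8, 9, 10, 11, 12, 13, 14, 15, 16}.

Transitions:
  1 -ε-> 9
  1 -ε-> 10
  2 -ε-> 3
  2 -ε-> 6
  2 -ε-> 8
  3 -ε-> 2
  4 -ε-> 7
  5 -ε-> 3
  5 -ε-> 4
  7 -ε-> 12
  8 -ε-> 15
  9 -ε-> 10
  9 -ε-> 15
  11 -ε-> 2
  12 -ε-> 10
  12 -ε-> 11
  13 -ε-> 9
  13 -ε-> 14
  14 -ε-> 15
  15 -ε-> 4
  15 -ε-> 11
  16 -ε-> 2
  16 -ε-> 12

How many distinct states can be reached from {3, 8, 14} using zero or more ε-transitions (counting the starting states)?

Start with {3, 8, 14}.
From 3 via ε: add 2.
From 8 via ε: add 15.
From 2 via ε: add 6.
From 15 via ε: add 4, 11.
From 4 via ε: add 7.
From 7 via ε: add 12.
From 12 via ε: add 10.
ε-closure = {2, 3, 4, 6, 7, 8, 10, 11, 12, 14, 15}, which has 11 states.

11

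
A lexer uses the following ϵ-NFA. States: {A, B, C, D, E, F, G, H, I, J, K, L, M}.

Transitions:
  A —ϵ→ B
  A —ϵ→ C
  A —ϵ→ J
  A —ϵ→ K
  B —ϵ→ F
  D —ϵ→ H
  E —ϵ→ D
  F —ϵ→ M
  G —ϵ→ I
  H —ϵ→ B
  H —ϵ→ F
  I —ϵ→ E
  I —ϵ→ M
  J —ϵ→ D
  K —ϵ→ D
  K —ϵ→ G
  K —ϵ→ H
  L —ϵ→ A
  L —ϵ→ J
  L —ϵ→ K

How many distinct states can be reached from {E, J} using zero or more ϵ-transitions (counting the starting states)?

7

Start with {E, J}.
From E via ϵ: add D.
From D via ϵ: add H.
From H via ϵ: add B, F.
From F via ϵ: add M.
ϵ-closure = {B, D, E, F, H, J, M}, which has 7 states.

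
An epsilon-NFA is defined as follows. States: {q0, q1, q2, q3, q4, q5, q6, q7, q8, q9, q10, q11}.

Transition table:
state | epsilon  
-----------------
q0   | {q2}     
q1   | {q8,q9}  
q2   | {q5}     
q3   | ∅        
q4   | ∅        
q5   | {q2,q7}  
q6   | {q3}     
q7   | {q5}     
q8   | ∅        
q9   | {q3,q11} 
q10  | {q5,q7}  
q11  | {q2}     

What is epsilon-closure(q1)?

Start with {q1}.
From q1 via epsilon: add q8, q9.
From q9 via epsilon: add q3, q11.
From q11 via epsilon: add q2.
From q2 via epsilon: add q5.
From q5 via epsilon: add q7.
No new states can be added; the closed set is {q1, q2, q3, q5, q7, q8, q9, q11}.

{q1, q2, q3, q5, q7, q8, q9, q11}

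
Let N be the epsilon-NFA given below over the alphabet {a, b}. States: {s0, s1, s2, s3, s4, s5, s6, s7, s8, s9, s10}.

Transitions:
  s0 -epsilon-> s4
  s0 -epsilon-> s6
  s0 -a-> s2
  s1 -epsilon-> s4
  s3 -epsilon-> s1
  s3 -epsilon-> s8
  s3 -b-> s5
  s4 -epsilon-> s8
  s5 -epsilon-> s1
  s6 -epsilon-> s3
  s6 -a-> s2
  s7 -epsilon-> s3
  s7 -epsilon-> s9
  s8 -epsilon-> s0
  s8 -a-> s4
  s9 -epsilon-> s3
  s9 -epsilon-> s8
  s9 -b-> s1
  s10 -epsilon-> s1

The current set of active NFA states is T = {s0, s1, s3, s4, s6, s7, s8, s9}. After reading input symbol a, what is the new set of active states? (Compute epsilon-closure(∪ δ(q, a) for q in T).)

s0 on a → {s2}.
s6 on a → {s2}.
s8 on a → {s4}.
No a-transition from s1, s3, s4, s7, s9.
Union after reading a: {s2, s4}.
Now take the epsilon-closure:
From s4 via epsilon: add s8.
From s8 via epsilon: add s0.
From s0 via epsilon: add s6.
From s6 via epsilon: add s3.
From s3 via epsilon: add s1.
No new states can be added; the closed set is {s0, s1, s2, s3, s4, s6, s8}.

{s0, s1, s2, s3, s4, s6, s8}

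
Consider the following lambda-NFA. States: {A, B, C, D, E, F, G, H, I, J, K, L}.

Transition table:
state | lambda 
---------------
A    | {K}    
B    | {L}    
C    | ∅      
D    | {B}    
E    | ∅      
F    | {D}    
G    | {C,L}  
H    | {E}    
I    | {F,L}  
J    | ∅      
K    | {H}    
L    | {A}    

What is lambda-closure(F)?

Start with {F}.
From F via lambda: add D.
From D via lambda: add B.
From B via lambda: add L.
From L via lambda: add A.
From A via lambda: add K.
From K via lambda: add H.
From H via lambda: add E.
No new states can be added; the closed set is {A, B, D, E, F, H, K, L}.

{A, B, D, E, F, H, K, L}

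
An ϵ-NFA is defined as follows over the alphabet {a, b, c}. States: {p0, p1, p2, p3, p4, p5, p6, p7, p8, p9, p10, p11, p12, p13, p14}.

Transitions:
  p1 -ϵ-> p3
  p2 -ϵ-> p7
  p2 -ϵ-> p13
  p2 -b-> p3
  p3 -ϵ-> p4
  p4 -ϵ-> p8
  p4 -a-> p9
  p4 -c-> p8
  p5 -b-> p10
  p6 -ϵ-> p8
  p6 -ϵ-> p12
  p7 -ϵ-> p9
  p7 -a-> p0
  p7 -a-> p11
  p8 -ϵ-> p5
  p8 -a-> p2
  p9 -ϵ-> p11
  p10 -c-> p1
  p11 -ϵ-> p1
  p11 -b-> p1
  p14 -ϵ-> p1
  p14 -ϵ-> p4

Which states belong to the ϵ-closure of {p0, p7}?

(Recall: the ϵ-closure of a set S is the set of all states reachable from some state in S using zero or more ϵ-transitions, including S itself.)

{p0, p1, p3, p4, p5, p7, p8, p9, p11}

Start with {p0, p7}.
From p7 via ϵ: add p9.
From p9 via ϵ: add p11.
From p11 via ϵ: add p1.
From p1 via ϵ: add p3.
From p3 via ϵ: add p4.
From p4 via ϵ: add p8.
From p8 via ϵ: add p5.
No new states can be added; the closed set is {p0, p1, p3, p4, p5, p7, p8, p9, p11}.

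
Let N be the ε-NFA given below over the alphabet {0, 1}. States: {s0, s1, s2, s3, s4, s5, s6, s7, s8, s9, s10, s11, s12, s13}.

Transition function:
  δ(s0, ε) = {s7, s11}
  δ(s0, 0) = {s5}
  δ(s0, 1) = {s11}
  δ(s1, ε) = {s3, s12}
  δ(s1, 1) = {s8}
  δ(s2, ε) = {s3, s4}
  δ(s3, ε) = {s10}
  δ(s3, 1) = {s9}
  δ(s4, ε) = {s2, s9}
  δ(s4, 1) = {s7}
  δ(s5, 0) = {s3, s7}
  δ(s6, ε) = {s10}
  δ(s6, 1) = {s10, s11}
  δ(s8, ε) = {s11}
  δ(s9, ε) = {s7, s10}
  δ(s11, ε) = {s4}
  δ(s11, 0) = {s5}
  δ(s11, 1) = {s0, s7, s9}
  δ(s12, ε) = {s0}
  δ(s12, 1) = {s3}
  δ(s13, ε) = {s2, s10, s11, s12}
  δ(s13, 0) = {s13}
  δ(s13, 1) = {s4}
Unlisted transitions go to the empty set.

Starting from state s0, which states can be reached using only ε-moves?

Start with {s0}.
From s0 via ε: add s7, s11.
From s11 via ε: add s4.
From s4 via ε: add s2, s9.
From s2 via ε: add s3.
From s9 via ε: add s10.
No new states can be added; the closed set is {s0, s2, s3, s4, s7, s9, s10, s11}.

{s0, s2, s3, s4, s7, s9, s10, s11}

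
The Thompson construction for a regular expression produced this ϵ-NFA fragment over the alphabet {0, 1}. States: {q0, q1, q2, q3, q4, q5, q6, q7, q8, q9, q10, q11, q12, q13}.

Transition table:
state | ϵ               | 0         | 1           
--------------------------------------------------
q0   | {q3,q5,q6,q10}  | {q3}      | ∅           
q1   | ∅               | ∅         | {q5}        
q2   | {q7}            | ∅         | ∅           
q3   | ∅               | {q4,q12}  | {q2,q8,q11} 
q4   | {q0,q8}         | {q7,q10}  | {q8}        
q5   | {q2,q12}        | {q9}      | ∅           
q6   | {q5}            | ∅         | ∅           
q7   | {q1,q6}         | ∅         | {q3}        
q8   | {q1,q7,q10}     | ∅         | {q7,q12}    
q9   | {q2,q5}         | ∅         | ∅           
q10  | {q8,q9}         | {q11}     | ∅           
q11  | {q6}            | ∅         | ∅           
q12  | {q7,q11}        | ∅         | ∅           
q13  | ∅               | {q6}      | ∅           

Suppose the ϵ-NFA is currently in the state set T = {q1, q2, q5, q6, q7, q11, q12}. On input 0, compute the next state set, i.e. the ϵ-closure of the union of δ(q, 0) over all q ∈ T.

q5 on 0 → {q9}.
No 0-transition from q1, q2, q6, q7, q11, q12.
Union after reading 0: {q9}.
Now take the ϵ-closure:
From q9 via ϵ: add q2, q5.
From q2 via ϵ: add q7.
From q5 via ϵ: add q12.
From q7 via ϵ: add q1, q6.
From q12 via ϵ: add q11.
No new states can be added; the closed set is {q1, q2, q5, q6, q7, q9, q11, q12}.

{q1, q2, q5, q6, q7, q9, q11, q12}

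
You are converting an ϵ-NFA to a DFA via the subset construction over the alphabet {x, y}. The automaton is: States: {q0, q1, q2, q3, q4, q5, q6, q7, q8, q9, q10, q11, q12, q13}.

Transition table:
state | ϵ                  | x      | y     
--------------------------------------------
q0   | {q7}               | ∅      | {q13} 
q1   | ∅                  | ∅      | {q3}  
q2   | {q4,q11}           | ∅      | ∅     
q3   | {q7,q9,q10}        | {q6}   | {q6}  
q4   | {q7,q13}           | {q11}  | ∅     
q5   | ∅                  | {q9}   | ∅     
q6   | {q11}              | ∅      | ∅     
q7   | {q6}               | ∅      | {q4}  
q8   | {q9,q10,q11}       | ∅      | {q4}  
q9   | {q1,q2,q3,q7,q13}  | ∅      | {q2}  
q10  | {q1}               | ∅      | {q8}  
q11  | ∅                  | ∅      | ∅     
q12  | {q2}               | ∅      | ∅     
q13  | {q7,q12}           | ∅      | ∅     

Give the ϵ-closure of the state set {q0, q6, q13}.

Start with {q0, q6, q13}.
From q0 via ϵ: add q7.
From q6 via ϵ: add q11.
From q13 via ϵ: add q12.
From q12 via ϵ: add q2.
From q2 via ϵ: add q4.
No new states can be added; the closed set is {q0, q2, q4, q6, q7, q11, q12, q13}.

{q0, q2, q4, q6, q7, q11, q12, q13}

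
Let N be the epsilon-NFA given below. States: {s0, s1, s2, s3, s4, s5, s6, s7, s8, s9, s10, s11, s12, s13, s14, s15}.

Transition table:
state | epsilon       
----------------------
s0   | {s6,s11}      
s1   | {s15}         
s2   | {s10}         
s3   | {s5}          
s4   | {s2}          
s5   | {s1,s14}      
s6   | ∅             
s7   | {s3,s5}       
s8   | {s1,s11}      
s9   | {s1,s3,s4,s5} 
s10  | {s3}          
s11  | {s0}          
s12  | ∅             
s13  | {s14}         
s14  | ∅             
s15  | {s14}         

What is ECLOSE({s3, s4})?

{s1, s2, s3, s4, s5, s10, s14, s15}

Start with {s3, s4}.
From s3 via epsilon: add s5.
From s4 via epsilon: add s2.
From s2 via epsilon: add s10.
From s5 via epsilon: add s1, s14.
From s1 via epsilon: add s15.
No new states can be added; the closed set is {s1, s2, s3, s4, s5, s10, s14, s15}.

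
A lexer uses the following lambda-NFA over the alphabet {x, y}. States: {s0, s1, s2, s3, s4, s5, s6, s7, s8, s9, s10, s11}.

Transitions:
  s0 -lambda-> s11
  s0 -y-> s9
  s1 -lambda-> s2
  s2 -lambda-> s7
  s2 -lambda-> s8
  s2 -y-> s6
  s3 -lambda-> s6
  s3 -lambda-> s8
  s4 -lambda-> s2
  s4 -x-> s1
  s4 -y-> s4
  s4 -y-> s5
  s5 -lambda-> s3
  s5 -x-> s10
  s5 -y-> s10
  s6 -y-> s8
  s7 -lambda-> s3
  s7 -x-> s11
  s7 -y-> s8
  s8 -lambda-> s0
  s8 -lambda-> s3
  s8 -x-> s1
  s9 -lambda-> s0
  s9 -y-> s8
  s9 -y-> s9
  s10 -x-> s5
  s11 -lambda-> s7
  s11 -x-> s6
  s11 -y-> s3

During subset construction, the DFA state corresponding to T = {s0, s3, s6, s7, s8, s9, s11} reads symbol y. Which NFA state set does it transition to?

s0 on y → {s9}.
s6 on y → {s8}.
s7 on y → {s8}.
s9 on y → {s8, s9}.
s11 on y → {s3}.
No y-transition from s3, s8.
Union after reading y: {s3, s8, s9}.
Now take the lambda-closure:
From s3 via lambda: add s6.
From s8 via lambda: add s0.
From s0 via lambda: add s11.
From s11 via lambda: add s7.
No new states can be added; the closed set is {s0, s3, s6, s7, s8, s9, s11}.

{s0, s3, s6, s7, s8, s9, s11}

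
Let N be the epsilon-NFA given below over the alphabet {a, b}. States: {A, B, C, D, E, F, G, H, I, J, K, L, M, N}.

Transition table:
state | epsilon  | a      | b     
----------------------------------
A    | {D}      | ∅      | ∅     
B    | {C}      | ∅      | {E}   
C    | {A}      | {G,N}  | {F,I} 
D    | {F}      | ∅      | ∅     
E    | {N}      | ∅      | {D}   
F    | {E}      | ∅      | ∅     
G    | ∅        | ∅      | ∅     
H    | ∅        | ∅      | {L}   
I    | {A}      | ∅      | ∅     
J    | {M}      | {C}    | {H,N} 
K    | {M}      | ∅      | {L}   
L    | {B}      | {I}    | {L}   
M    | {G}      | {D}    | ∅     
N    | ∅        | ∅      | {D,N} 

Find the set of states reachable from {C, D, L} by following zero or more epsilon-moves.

{A, B, C, D, E, F, L, N}

Start with {C, D, L}.
From C via epsilon: add A.
From D via epsilon: add F.
From L via epsilon: add B.
From F via epsilon: add E.
From E via epsilon: add N.
No new states can be added; the closed set is {A, B, C, D, E, F, L, N}.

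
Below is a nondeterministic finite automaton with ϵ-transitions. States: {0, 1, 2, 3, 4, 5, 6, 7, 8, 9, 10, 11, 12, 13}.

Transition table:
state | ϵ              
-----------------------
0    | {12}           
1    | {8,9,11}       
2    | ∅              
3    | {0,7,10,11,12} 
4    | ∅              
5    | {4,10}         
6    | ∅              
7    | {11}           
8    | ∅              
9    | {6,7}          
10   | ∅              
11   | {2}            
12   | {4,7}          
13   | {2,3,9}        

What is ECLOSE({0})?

Start with {0}.
From 0 via ϵ: add 12.
From 12 via ϵ: add 4, 7.
From 7 via ϵ: add 11.
From 11 via ϵ: add 2.
No new states can be added; the closed set is {0, 2, 4, 7, 11, 12}.

{0, 2, 4, 7, 11, 12}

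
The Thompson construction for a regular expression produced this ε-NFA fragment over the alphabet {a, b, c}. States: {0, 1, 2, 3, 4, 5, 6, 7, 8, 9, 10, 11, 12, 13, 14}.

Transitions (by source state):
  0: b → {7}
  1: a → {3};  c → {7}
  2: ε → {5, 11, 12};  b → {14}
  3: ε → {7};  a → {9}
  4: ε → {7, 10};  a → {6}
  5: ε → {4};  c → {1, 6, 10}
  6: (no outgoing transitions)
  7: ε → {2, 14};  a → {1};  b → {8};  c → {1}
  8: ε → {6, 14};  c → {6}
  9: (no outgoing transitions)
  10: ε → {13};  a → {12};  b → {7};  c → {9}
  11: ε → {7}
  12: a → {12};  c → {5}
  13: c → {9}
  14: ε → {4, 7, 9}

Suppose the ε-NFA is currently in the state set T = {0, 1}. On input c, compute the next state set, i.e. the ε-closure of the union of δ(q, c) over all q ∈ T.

1 on c → {7}.
No c-transition from 0.
Union after reading c: {7}.
Now take the ε-closure:
From 7 via ε: add 2, 14.
From 2 via ε: add 5, 11, 12.
From 14 via ε: add 4, 9.
From 4 via ε: add 10.
From 10 via ε: add 13.
No new states can be added; the closed set is {2, 4, 5, 7, 9, 10, 11, 12, 13, 14}.

{2, 4, 5, 7, 9, 10, 11, 12, 13, 14}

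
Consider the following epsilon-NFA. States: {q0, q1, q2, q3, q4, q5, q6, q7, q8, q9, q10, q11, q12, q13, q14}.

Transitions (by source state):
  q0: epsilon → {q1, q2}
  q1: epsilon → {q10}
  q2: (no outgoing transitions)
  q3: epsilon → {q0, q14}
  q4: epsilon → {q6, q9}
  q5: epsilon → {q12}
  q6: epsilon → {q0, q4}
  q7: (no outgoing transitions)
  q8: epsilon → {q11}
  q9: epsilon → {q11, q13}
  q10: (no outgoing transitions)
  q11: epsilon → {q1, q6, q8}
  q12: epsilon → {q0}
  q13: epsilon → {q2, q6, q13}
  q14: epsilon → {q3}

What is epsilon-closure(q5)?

{q0, q1, q2, q5, q10, q12}

Start with {q5}.
From q5 via epsilon: add q12.
From q12 via epsilon: add q0.
From q0 via epsilon: add q1, q2.
From q1 via epsilon: add q10.
No new states can be added; the closed set is {q0, q1, q2, q5, q10, q12}.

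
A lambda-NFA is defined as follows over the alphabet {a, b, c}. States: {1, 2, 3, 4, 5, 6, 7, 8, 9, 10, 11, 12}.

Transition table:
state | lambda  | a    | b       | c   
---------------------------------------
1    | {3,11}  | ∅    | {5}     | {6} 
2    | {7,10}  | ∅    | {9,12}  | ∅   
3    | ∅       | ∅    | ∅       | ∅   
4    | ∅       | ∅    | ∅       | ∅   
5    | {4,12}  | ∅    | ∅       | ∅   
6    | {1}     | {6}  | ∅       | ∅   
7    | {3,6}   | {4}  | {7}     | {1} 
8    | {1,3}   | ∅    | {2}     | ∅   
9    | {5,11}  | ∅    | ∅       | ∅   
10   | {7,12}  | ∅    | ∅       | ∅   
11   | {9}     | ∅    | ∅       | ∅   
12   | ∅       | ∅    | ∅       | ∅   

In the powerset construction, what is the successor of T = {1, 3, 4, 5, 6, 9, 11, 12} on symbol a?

6 on a → {6}.
No a-transition from 1, 3, 4, 5, 9, 11, 12.
Union after reading a: {6}.
Now take the lambda-closure:
From 6 via lambda: add 1.
From 1 via lambda: add 3, 11.
From 11 via lambda: add 9.
From 9 via lambda: add 5.
From 5 via lambda: add 4, 12.
No new states can be added; the closed set is {1, 3, 4, 5, 6, 9, 11, 12}.

{1, 3, 4, 5, 6, 9, 11, 12}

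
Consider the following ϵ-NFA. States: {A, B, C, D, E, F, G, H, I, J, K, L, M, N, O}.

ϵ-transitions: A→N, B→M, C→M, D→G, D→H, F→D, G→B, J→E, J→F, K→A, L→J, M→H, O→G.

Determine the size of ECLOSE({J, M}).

8

Start with {J, M}.
From J via ϵ: add E, F.
From M via ϵ: add H.
From F via ϵ: add D.
From D via ϵ: add G.
From G via ϵ: add B.
ϵ-closure = {B, D, E, F, G, H, J, M}, which has 8 states.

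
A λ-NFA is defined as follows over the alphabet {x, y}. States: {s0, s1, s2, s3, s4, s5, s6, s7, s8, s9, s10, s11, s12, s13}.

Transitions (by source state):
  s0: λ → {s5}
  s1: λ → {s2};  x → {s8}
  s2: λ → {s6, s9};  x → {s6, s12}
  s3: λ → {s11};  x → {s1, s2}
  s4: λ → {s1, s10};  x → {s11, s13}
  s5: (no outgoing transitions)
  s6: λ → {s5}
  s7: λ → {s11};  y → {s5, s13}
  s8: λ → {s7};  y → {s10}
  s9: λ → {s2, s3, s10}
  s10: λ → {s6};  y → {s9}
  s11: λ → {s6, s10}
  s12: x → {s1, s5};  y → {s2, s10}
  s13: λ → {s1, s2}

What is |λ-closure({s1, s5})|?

Start with {s1, s5}.
From s1 via λ: add s2.
From s2 via λ: add s6, s9.
From s9 via λ: add s3, s10.
From s3 via λ: add s11.
λ-closure = {s1, s2, s3, s5, s6, s9, s10, s11}, which has 8 states.

8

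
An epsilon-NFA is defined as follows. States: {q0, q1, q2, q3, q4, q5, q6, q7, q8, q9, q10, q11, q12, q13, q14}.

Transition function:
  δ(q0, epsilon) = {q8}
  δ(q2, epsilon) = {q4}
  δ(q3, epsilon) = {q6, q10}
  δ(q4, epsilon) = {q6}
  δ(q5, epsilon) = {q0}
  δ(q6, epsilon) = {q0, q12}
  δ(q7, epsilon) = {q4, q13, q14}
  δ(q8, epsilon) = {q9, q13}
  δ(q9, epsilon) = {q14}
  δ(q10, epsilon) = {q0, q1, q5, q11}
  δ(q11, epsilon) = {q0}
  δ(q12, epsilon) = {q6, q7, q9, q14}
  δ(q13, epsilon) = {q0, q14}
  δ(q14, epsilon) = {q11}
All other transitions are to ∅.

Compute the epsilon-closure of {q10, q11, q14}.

{q0, q1, q5, q8, q9, q10, q11, q13, q14}

Start with {q10, q11, q14}.
From q10 via epsilon: add q0, q1, q5.
From q0 via epsilon: add q8.
From q8 via epsilon: add q9, q13.
No new states can be added; the closed set is {q0, q1, q5, q8, q9, q10, q11, q13, q14}.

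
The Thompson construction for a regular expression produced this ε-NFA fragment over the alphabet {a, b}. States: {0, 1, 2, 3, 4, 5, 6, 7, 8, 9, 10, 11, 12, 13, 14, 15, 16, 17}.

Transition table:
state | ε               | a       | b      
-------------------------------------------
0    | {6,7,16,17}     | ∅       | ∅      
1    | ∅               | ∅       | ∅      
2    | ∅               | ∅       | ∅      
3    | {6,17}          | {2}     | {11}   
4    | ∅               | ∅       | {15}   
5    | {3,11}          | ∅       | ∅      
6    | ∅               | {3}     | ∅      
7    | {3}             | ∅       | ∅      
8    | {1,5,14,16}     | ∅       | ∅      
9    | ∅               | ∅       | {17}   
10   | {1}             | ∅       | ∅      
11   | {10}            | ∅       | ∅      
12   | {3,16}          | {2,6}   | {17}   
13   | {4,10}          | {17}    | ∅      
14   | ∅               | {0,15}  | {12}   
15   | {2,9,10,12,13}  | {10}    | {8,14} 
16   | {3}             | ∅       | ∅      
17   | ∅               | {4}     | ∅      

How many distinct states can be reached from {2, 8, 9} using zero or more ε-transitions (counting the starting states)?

12

Start with {2, 8, 9}.
From 8 via ε: add 1, 5, 14, 16.
From 5 via ε: add 3, 11.
From 3 via ε: add 6, 17.
From 11 via ε: add 10.
ε-closure = {1, 2, 3, 5, 6, 8, 9, 10, 11, 14, 16, 17}, which has 12 states.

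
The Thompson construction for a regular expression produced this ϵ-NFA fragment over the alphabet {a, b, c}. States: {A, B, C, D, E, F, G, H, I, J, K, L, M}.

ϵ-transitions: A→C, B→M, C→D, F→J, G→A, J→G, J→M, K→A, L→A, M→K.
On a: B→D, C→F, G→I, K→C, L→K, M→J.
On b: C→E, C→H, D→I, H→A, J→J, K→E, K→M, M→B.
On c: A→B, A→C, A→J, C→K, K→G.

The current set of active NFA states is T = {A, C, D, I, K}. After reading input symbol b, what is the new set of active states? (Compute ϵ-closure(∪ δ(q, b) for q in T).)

{A, C, D, E, H, I, K, M}

C on b → {E, H}.
D on b → {I}.
K on b → {E, M}.
No b-transition from A, I.
Union after reading b: {E, H, I, M}.
Now take the ϵ-closure:
From M via ϵ: add K.
From K via ϵ: add A.
From A via ϵ: add C.
From C via ϵ: add D.
No new states can be added; the closed set is {A, C, D, E, H, I, K, M}.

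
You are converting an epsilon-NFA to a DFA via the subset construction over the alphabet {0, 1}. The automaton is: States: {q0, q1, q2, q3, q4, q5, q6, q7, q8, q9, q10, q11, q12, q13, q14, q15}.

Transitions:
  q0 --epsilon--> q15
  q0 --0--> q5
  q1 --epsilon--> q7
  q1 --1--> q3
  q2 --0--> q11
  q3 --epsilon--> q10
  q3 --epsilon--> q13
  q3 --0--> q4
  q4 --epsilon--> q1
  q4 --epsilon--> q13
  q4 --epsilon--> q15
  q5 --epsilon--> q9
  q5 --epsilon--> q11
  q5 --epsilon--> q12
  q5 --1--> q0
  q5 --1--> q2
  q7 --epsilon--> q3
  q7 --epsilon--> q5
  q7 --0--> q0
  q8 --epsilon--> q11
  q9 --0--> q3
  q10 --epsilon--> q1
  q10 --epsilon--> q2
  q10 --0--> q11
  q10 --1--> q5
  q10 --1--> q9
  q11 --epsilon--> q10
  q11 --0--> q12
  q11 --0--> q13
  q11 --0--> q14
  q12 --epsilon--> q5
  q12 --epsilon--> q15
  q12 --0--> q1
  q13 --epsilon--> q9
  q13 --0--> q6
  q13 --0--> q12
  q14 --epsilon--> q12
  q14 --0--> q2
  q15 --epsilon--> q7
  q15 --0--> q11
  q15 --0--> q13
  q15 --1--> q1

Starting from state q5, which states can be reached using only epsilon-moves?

{q1, q2, q3, q5, q7, q9, q10, q11, q12, q13, q15}

Start with {q5}.
From q5 via epsilon: add q9, q11, q12.
From q11 via epsilon: add q10.
From q12 via epsilon: add q15.
From q10 via epsilon: add q1, q2.
From q15 via epsilon: add q7.
From q7 via epsilon: add q3.
From q3 via epsilon: add q13.
No new states can be added; the closed set is {q1, q2, q3, q5, q7, q9, q10, q11, q12, q13, q15}.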